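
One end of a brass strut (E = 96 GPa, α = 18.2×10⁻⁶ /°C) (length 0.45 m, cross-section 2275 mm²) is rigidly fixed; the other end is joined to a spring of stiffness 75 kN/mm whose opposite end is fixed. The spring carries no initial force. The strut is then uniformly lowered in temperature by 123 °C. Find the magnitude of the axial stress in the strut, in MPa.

Free thermal contraction: δ_free = αΔT L = 18.2×10⁻⁶ × 123 × 450 = 1.007 mm.
With a force P in the spring, the elastic change of the strut is PL/(AE) and that of the spring is P/k; compatibility requires their sum to equal δ_free.
So P = δ_free / [L/(AE) + 1/k] = 1.007 / [ 450/(2275×96×10³) + 1/(75×10³) ].
P = 1.007 / 1.539×10⁻⁵ = 65440 N.
σ = P/A = 65440/2275 = 28.76 MPa.

σ ≈ 28.8 MPa (tensile)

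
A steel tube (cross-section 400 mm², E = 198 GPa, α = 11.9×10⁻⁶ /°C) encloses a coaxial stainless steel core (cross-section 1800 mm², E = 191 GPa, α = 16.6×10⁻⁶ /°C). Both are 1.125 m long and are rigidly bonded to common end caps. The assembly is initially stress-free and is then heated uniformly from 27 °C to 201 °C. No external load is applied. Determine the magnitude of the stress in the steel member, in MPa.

The stainless steel has the larger α, so on heating it would change length more than the steel if both were free. The rigid plates force a common final length, so the stainless steel is put into compression and the steel into tension, with equal and opposite forces P (no external load).
Compatibility of the two members (thermal + elastic change equal): (α₁ − α₂)ΔT = P·[1/(A₁E₁) + 1/(A₂E₂)].
|α₁ − α₂|·ΔT = 4.7×10⁻⁶ × 174 = 0.0008178.
1/(A₁E₁) + 1/(A₂E₂) = 1/(400×198×10³) + 1/(1800×191×10³) = 1.553×10⁻⁸ N⁻¹.
So P = 0.0008178 / 1.553×10⁻⁸ = 52.64 kN.
σ_{steel} = P/A₁ = 52640/400 = 131.6 MPa, tensile.

σ ≈ 132 MPa (tensile)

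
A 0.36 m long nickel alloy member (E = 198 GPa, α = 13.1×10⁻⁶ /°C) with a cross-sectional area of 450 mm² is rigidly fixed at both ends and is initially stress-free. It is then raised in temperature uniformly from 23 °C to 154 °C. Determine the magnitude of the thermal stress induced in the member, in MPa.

Because both ends are immovable the net strain is zero, and the suppressed thermal strain is αΔT = 13.1×10⁻⁶ × 131 = 1716.1×10⁻⁶.
Hence σ = E·αΔT = 198×10³ × 1716.1×10⁻⁶ = 339.8 MPa, compressive.

σ ≈ 340 MPa (compressive)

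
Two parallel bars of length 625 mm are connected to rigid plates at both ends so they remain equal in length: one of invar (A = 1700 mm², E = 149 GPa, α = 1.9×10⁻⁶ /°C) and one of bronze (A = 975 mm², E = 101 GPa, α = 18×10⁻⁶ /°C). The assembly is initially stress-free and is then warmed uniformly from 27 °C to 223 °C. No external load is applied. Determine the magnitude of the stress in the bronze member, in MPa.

Equilibrium of a rigid end plate with no external load gives equal and opposite internal forces ±P in the two members. Since α_{bronze} > α_{invar}, heating drives the bronze into compression and the invar into tension.
Compatibility of the two members (thermal + elastic change equal): (α₁ − α₂)ΔT = P·[1/(A₁E₁) + 1/(A₂E₂)].
|α₁ − α₂|·ΔT = 16.1×10⁻⁶ × 196 = 0.003156.
1/(A₁E₁) + 1/(A₂E₂) = 1/(1700×149×10³) + 1/(975×101×10³) = 1.41×10⁻⁸ N⁻¹.
So P = 0.003156 / 1.41×10⁻⁸ = 223.8 kN.
σ_{bronze} = P/A₂ = 223800/975 = 229.5 MPa, compressive.

σ ≈ 229 MPa (compressive)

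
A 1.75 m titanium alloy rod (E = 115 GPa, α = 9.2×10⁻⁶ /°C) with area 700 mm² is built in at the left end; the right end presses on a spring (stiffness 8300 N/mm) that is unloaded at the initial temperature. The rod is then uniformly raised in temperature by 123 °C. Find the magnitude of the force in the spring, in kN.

P ≈ 13.9 kN

The unrestrained thermal change is αΔT L = 9.2×10⁻⁶ × 123 × 1750 = 1.98 mm.
Let P be the compressive force at the spring. The rod shortens elastically by PL/(AE) and the spring compresses by P/k; together these equal δ_free.
P [ L/(AE) + 1/k ] = δ_free → P [ 1750/(700×115×10³) + 1/(8300) ] = 1.98.
P = 1.98 / 0.0001422 = 13920 N.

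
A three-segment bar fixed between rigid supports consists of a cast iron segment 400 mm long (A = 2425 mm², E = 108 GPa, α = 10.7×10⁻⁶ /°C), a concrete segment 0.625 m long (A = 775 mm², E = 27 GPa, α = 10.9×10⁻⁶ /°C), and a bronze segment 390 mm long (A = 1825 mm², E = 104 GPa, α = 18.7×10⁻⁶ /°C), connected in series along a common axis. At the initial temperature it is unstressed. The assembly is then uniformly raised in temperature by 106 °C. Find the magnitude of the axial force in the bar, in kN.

P ≈ 58.3 kN (compressive)

If the supports were absent, the total length change would be Σ αᵢΔT Lᵢ = 10.7×10⁻⁶×106×400 + 10.9×10⁻⁶×106×625 + 18.7×10⁻⁶×106×390 = 1.949 mm.
The walls prevent any net length change, so an axial force P (same in every segment) develops. Compatibility: P · Σ Lᵢ/(AᵢEᵢ) = δ_free.
Σ Lᵢ/(AᵢEᵢ) = 400/(2425×108×10³) + 625/(775×27×10³) + 390/(1825×104×10³) = 3.345×10⁻⁵ mm/N.
So P = 1.949 / 3.345×10⁻⁵ = 58.26 kN, compressive.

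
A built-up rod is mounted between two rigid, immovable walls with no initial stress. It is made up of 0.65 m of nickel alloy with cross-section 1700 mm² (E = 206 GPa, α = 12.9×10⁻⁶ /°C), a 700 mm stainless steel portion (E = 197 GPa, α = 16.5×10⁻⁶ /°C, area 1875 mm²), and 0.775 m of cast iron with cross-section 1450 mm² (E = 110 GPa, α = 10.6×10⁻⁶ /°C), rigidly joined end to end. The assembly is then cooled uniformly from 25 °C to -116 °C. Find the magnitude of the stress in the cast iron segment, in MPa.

σ ≈ 318 MPa (tensile)

Free thermal contraction of the whole bar: Σ αᵢΔT Lᵢ = 12.9×10⁻⁶×141×650 + 16.5×10⁻⁶×141×700 + 10.6×10⁻⁶×141×775 = 3.969 mm.
The rigid supports impose zero overall length change; the single axial force P common to all segments must satisfy P Σ Lᵢ/(AᵢEᵢ) = δ_free.
Σ Lᵢ/(AᵢEᵢ) = 650/(1700×206×10³) + 700/(1875×197×10³) + 775/(1450×110×10³) = 8.61×10⁻⁶ mm/N.
Hence P = δ_free / Σ(L/AE) = 3.969/8.61×10⁻⁶ = 461 kN (tensile).
σ_{cast iron} = P / A = 461000 / 1450 = 317.9 MPa.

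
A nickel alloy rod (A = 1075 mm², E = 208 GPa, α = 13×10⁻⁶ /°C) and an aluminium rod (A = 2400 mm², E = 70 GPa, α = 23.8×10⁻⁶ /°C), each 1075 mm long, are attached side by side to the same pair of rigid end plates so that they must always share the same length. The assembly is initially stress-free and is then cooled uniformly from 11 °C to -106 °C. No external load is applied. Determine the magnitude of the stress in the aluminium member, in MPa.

The aluminium has the larger α, so on cooling it would change length more than the nickel alloy if both were free. The rigid plates force a common final length, so the aluminium is put into tension and the nickel alloy into compression, with equal and opposite forces P (no external load).
Setting the final lengths equal and cancelling L: (α₁ − α₂)ΔT = P/(A₁E₁) + P/(A₂E₂).
|α₁ − α₂|·ΔT = 10.8×10⁻⁶ × 117 = 0.001264.
1/(A₁E₁) + 1/(A₂E₂) = 1/(1075×208×10³) + 1/(2400×70×10³) = 1.042×10⁻⁸ N⁻¹.
P = 0.001264 / 1.042×10⁻⁸ = 121200 N = 121.2 kN.
σ_{aluminium} = P/A₂ = 121200/2400 = 50.51 MPa, tensile.

σ ≈ 50.5 MPa (tensile)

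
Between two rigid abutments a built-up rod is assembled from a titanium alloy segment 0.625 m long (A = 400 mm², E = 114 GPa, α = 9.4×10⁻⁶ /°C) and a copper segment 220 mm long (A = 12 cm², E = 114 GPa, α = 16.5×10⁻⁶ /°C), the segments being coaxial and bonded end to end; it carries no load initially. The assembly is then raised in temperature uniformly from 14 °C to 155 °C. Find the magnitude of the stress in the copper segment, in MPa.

σ ≈ 72.9 MPa (compressive)

Free thermal expansion of the whole bar: Σ αᵢΔT Lᵢ = 9.4×10⁻⁶×141×625 + 16.5×10⁻⁶×141×220 = 1.34 mm.
Since the ends are fixed, an axial force P builds up, equal in every segment, with P · Σ Lᵢ/(AᵢEᵢ) = δ_free.
The series flexibility is Σ Lᵢ/(AᵢEᵢ) = 625/(400×114×10³) + 220/(1200×114×10³) = 1.531×10⁻⁵ mm/N.
Hence P = δ_free / Σ(L/AE) = 1.34/1.531×10⁻⁵ = 87.51 kN (compressive).
σ_{copper} = P / A = 87510 / 1200 = 72.93 MPa.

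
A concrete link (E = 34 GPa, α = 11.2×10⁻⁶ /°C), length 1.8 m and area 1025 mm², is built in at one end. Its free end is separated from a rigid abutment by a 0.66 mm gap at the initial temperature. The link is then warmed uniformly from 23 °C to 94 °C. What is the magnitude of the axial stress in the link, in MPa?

Unrestrained expansion: δ_free = αΔT L = 11.2×10⁻⁶ × 71 × 1800 = 1.431 mm.
This exceeds the 0.66 mm gap, so the wall pushes back. The portion of expansion that must be recovered elastically is δ_free − gap = 1.431 − 0.66 = 0.7714 mm.
So σ = E(δ_free − g)/L = 34×10³ × 0.7714/1800 = 14.57 MPa.

σ ≈ 14.6 MPa (compressive)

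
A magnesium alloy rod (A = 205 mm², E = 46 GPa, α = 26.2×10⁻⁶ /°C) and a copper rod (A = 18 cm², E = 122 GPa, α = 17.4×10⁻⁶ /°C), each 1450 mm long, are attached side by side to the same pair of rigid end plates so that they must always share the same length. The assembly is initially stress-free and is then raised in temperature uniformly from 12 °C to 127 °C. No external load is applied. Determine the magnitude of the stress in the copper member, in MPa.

Equilibrium of a rigid end plate with no external load gives equal and opposite internal forces ±P in the two members. Since α_{magnesium alloy} > α_{copper}, heating drives the magnesium alloy into compression and the copper into tension.
Setting the final lengths equal and cancelling L: (α₁ − α₂)ΔT = P/(A₁E₁) + P/(A₂E₂).
|α₁ − α₂|·ΔT = 8.8×10⁻⁶ × 115 = 0.001012.
1/(A₁E₁) + 1/(A₂E₂) = 1/(205×46×10³) + 1/(1800×122×10³) = 1.106×10⁻⁷ N⁻¹.
So P = 0.001012 / 1.106×10⁻⁷ = 9.15 kN.
σ_{copper} = P/A₂ = 9150/1800 = 5.083 MPa, tensile.

σ ≈ 5.08 MPa (tensile)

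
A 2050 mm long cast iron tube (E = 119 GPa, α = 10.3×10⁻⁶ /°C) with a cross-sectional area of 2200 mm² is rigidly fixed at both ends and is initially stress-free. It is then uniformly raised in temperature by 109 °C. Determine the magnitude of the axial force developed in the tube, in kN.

P ≈ 294 kN (compressive)

Full restraint means ε = 0, so the stress is σ = EαΔT = 119×10³ × 10.3×10⁻⁶ × 109 = 133.6 MPa.
P = AEαΔT = 2200 × 119×10³ × 10.3×10⁻⁶ × 109 = 293.9 kN (compressive).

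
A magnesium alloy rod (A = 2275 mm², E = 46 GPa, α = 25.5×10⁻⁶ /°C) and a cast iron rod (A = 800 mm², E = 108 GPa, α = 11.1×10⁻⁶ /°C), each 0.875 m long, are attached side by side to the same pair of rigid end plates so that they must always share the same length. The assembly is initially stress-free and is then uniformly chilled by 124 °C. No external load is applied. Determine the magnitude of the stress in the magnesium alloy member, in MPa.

Equilibrium of a rigid end plate with no external load gives equal and opposite internal forces ±P in the two members. Since α_{magnesium alloy} > α_{cast iron}, cooling drives the magnesium alloy into tension and the cast iron into compression.
Setting the final lengths equal and cancelling L: (α₁ − α₂)ΔT = P/(A₁E₁) + P/(A₂E₂).
|α₁ − α₂|·ΔT = 14.4×10⁻⁶ × 124 = 0.001786.
1/(A₁E₁) + 1/(A₂E₂) = 1/(2275×46×10³) + 1/(800×108×10³) = 2.113×10⁻⁸ N⁻¹.
P = 0.001786 / 2.113×10⁻⁸ = 84510 N = 84.51 kN.
σ_{magnesium alloy} = P/A₁ = 84510/2275 = 37.15 MPa, tensile.

σ ≈ 37.1 MPa (tensile)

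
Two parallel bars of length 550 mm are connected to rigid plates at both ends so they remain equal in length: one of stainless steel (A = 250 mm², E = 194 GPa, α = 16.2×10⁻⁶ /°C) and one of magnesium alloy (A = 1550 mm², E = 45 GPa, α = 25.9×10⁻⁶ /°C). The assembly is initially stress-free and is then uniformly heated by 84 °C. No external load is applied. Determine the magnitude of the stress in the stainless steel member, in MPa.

σ ≈ 93.2 MPa (tensile)

Equilibrium of a rigid end plate with no external load gives equal and opposite internal forces ±P in the two members. Since α_{magnesium alloy} > α_{stainless steel}, heating drives the magnesium alloy into compression and the stainless steel into tension.
Equating the net (thermal + elastic) strains gives |α₁ − α₂|·ΔT = P·[1/(A₁E₁) + 1/(A₂E₂)].
|α₁ − α₂|·ΔT = 9.7×10⁻⁶ × 84 = 0.0008148.
1/(A₁E₁) + 1/(A₂E₂) = 1/(250×194×10³) + 1/(1550×45×10³) = 3.496×10⁻⁸ N⁻¹.
So P = 0.0008148 / 3.496×10⁻⁸ = 23.31 kN.
σ_{stainless steel} = P/A₁ = 23310/250 = 93.24 MPa, tensile.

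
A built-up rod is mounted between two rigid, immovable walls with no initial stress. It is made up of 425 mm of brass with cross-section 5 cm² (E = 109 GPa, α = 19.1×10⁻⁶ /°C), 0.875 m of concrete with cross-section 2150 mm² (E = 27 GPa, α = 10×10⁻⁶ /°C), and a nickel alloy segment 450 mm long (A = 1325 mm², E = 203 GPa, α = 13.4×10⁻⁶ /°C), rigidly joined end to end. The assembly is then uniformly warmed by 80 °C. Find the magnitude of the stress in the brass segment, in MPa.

If the supports were absent, the total length change would be Σ αᵢΔT Lᵢ = 19.1×10⁻⁶×80×425 + 10×10⁻⁶×80×875 + 13.4×10⁻⁶×80×450 = 1.832 mm.
Since the ends are fixed, an axial force P builds up, equal in every segment, with P · Σ Lᵢ/(AᵢEᵢ) = δ_free.
The series flexibility is Σ Lᵢ/(AᵢEᵢ) = 425/(500×109×10³) + 875/(2150×27×10³) + 450/(1325×203×10³) = 2.454×10⁻⁵ mm/N.
Hence P = δ_free / Σ(L/AE) = 1.832/2.454×10⁻⁵ = 74.63 kN (compressive).
σ_{brass} = P / A = 74630 / 500 = 149.3 MPa.

σ ≈ 149 MPa (compressive)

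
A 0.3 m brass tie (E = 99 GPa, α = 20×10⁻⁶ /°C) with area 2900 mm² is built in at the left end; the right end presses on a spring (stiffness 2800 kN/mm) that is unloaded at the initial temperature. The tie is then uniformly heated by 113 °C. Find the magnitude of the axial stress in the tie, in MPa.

σ ≈ 167 MPa (compressive)

The unrestrained thermal change is αΔT L = 20×10⁻⁶ × 113 × 300 = 0.678 mm.
With a force P in the spring, the elastic change of the tie is PL/(AE) and that of the spring is P/k; compatibility requires their sum to equal δ_free.
P [ L/(AE) + 1/k ] = δ_free → P [ 300/(2900×99×10³) + 1/(2800×10³) ] = 0.678.
P = 0.678 / 1.402×10⁻⁶ = 483600 N.
σ = P/A = 483600/2900 = 166.7 MPa.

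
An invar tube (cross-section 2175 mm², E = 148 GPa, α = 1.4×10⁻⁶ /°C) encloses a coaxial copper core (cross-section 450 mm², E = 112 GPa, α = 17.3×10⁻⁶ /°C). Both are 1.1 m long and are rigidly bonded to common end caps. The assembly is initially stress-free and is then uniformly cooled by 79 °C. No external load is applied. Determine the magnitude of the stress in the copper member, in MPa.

The copper has the larger α, so on cooling it would change length more than the invar if both were free. The rigid plates force a common final length, so the copper is put into tension and the invar into compression, with equal and opposite forces P (no external load).
Equating the net (thermal + elastic) strains gives |α₁ − α₂|·ΔT = P·[1/(A₁E₁) + 1/(A₂E₂)].
|α₁ − α₂|·ΔT = 15.9×10⁻⁶ × 79 = 0.001256.
1/(A₁E₁) + 1/(A₂E₂) = 1/(2175×148×10³) + 1/(450×112×10³) = 2.295×10⁻⁸ N⁻¹.
P = 0.001256 / 2.295×10⁻⁸ = 54740 N = 54.74 kN.
σ_{copper} = P/A₂ = 54740/450 = 121.6 MPa, tensile.

σ ≈ 122 MPa (tensile)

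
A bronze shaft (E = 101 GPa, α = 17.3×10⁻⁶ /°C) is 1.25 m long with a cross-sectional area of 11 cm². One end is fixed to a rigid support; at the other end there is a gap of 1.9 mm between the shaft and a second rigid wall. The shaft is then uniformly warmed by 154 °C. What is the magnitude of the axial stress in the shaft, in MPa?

σ ≈ 116 MPa (compressive)

Free thermal elongation = αΔT L = 17.3×10⁻⁶ × 154 × 1250 = 3.33 mm.
After closing the 1.9 mm clearance, 3.33 − 1.9 = 1.43 mm of expansion remains to be suppressed by the wall.
That suppressed elongation corresponds to σ = E·Δ/L = 101×10³ × 1.43/1250 = 115.6 MPa.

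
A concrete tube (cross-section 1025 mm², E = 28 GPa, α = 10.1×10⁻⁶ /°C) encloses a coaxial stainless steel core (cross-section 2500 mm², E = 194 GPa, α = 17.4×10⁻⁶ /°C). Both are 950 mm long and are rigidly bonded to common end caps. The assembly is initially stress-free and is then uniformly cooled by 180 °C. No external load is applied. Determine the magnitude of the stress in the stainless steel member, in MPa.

Both members must finish at the same length. With the larger α, the stainless steel tends to over-contract; the plates restrain it, putting the stainless steel in tension and the concrete in compression. With no external load the two internal forces are equal and opposite, magnitude P.
Setting the final lengths equal and cancelling L: (α₁ − α₂)ΔT = P/(A₁E₁) + P/(A₂E₂).
|α₁ − α₂|·ΔT = 7.3×10⁻⁶ × 180 = 0.001314.
1/(A₁E₁) + 1/(A₂E₂) = 1/(1025×28×10³) + 1/(2500×194×10³) = 3.691×10⁻⁸ N⁻¹.
So P = 0.001314 / 3.691×10⁻⁸ = 35.6 kN.
σ_{stainless steel} = P/A₂ = 35600/2500 = 14.24 MPa, tensile.

σ ≈ 14.2 MPa (tensile)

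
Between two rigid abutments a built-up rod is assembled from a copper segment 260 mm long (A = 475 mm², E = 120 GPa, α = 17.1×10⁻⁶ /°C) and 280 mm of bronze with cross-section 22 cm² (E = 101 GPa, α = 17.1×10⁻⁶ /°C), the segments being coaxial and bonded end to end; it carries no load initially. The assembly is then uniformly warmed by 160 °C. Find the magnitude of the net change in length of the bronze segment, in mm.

If the supports were absent, the total length change would be Σ αᵢΔT Lᵢ = 17.1×10⁻⁶×160×260 + 17.1×10⁻⁶×160×280 = 1.477 mm.
The rigid supports impose zero overall length change; the single axial force P common to all segments must satisfy P Σ Lᵢ/(AᵢEᵢ) = δ_free.
The series flexibility is Σ Lᵢ/(AᵢEᵢ) = 260/(475×120×10³) + 280/(2200×101×10³) = 5.822×10⁻⁶ mm/N.
Hence P = δ_free / Σ(L/AE) = 1.477/5.822×10⁻⁶ = 253.8 kN (compressive).
For the bronze segment, free thermal change = 17.1×10⁻⁶×160×280 = 0.7661 mm and elastic change from P = 253800×280/(2200×101×10³) = 0.3198 mm; these oppose, so the net change is 0.446 mm (segment lengthens).

|ΔL| ≈ 0.446 mm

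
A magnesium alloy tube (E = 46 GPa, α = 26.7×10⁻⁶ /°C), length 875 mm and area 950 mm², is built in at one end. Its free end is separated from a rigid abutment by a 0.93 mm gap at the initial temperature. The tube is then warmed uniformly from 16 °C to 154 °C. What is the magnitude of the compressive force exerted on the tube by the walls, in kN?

P ≈ 115 kN

Free thermal elongation = αΔT L = 26.7×10⁻⁶ × 138 × 875 = 3.224 mm.
The gap closes (δ_free > 0.93 mm) and the wall then resists a further 3.224 − 0.93 = 2.294 mm of expansion.
So σ = E(δ_free − g)/L = 46×10³ × 2.294/875 = 120.6 MPa.
P = σA = 120.6 × 950 = 114.6 kN.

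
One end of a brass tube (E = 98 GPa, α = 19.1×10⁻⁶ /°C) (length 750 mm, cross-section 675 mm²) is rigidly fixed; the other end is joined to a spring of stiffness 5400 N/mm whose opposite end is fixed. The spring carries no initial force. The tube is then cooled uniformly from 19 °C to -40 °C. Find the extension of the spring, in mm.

δ ≈ 0.796 mm

If the spring were absent the tube would shorten by αΔT L = 19.1×10⁻⁶ × 59 × 750 = 0.8452 mm.
With a force P in the spring, the elastic change of the tube is PL/(AE) and that of the spring is P/k; compatibility requires their sum to equal δ_free.
So P = δ_free / [L/(AE) + 1/k] = 0.8452 / [ 750/(675×98×10³) + 1/(5400) ].
P = 0.8452 / 0.0001965 = 4301 N.
Spring extension = P/k = 4301/(5400) = 0.7964 mm.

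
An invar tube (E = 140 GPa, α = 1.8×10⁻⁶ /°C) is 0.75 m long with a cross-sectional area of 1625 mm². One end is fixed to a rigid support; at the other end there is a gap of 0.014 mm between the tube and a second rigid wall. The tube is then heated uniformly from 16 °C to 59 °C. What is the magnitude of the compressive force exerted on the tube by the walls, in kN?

If the wall were absent the tube would grow by αΔT L = 1.8×10⁻⁶ × 43 × 750 = 0.05805 mm.
This exceeds the 0.014 mm gap, so the wall pushes back. The portion of expansion that must be recovered elastically is δ_free − gap = 0.05805 − 0.014 = 0.04405 mm.
So σ = E(δ_free − g)/L = 140×10³ × 0.04405/750 = 8.223 MPa.
P = σA = 8.223 × 1625 = 13.36 kN.

P ≈ 13.4 kN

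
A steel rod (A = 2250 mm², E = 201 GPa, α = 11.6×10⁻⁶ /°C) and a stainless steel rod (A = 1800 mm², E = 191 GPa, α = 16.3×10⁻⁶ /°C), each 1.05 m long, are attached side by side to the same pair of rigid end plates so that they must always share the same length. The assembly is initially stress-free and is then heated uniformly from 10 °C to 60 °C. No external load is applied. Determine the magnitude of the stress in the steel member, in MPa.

σ ≈ 20.4 MPa (tensile)

The stainless steel has the larger α, so on heating it would change length more than the steel if both were free. The rigid plates force a common final length, so the stainless steel is put into compression and the steel into tension, with equal and opposite forces P (no external load).
Setting the final lengths equal and cancelling L: (α₁ − α₂)ΔT = P/(A₁E₁) + P/(A₂E₂).
|α₁ − α₂|·ΔT = 4.7×10⁻⁶ × 50 = 0.000235.
1/(A₁E₁) + 1/(A₂E₂) = 1/(2250×201×10³) + 1/(1800×191×10³) = 5.12×10⁻⁹ N⁻¹.
P = 0.000235 / 5.12×10⁻⁹ = 45900 N = 45.9 kN.
σ_{steel} = P/A₁ = 45900/2250 = 20.4 MPa, tensile.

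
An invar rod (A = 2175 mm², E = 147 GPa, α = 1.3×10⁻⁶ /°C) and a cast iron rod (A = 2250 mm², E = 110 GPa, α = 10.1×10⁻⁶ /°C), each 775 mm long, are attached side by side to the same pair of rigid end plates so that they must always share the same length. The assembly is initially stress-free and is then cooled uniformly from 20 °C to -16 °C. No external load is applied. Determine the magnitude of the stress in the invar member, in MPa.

Both members must finish at the same length. With the larger α, the cast iron tends to over-contract; the plates restrain it, putting the cast iron in tension and the invar in compression. With no external load the two internal forces are equal and opposite, magnitude P.
Equating the net (thermal + elastic) strains gives |α₁ − α₂|·ΔT = P·[1/(A₁E₁) + 1/(A₂E₂)].
|α₁ − α₂|·ΔT = 8.8×10⁻⁶ × 36 = 0.0003168.
1/(A₁E₁) + 1/(A₂E₂) = 1/(2175×147×10³) + 1/(2250×110×10³) = 7.168×10⁻⁹ N⁻¹.
So P = 0.0003168 / 7.168×10⁻⁹ = 44.2 kN.
σ_{invar} = P/A₁ = 44200/2175 = 20.32 MPa, compressive.

σ ≈ 20.3 MPa (compressive)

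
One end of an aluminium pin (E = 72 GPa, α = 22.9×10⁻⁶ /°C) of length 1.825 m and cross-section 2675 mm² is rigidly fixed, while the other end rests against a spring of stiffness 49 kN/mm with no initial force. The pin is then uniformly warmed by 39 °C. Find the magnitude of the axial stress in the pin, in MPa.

Free thermal expansion: δ_free = αΔT L = 22.9×10⁻⁶ × 39 × 1825 = 1.63 mm.
Let P be the compressive force at the spring. The pin shortens elastically by PL/(AE) and the spring compresses by P/k; together these equal δ_free.
So P = δ_free / [L/(AE) + 1/k] = 1.63 / [ 1825/(2675×72×10³) + 1/(49×10³) ].
P = 1.63 / 2.988×10⁻⁵ = 54540 N.
σ = P/A = 54540/2675 = 20.39 MPa.

σ ≈ 20.4 MPa (compressive)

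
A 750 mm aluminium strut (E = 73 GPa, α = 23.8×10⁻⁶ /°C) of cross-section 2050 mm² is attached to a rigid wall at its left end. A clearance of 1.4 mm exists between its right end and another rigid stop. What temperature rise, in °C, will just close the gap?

Contact occurs when the free expansion equals the gap: αΔT L = 1.4 mm.
So ΔT = g/(αL) = 1.4/(23.8×10⁻⁶ × 750) = 78.43 °C.

ΔT ≈ 78.4 °C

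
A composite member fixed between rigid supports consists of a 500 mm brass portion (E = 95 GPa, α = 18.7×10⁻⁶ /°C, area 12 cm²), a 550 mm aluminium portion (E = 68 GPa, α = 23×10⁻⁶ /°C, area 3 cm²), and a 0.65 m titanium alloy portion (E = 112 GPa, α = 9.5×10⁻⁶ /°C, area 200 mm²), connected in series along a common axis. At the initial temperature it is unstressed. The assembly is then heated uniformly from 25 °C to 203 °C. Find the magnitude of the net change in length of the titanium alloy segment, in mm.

|ΔL| ≈ 1.31 mm

With the walls removed the bar would change length by δ_free = Σ αᵢΔT Lᵢ = 18.7×10⁻⁶×178×500 + 23×10⁻⁶×178×550 + 9.5×10⁻⁶×178×650 = 5.015 mm.
The rigid supports impose zero overall length change; the single axial force P common to all segments must satisfy P Σ Lᵢ/(AᵢEᵢ) = δ_free.
The series flexibility is Σ Lᵢ/(AᵢEᵢ) = 500/(1200×95×10³) + 550/(300×68×10³) + 650/(200×112×10³) = 6.036×10⁻⁵ mm/N.
So P = 5.015 / 6.036×10⁻⁵ = 83.08 kN, compressive.
For the titanium alloy segment, free thermal change = 9.5×10⁻⁶×178×650 = 1.099 mm and elastic change from P = 83080×650/(200×112×10³) = 2.411 mm; these oppose, so the net change is 1.31 mm (segment shortens).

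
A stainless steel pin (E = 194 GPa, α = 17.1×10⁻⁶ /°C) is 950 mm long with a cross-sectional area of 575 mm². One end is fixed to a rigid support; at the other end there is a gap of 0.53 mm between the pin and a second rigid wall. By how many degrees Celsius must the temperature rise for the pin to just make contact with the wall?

The gap closes when αΔT L = 0.53 mm, since the pin is still unstressed at that instant.
ΔT = 0.53 / (17.1×10⁻⁶ × 950) = 32.63 °C.

ΔT ≈ 32.6 °C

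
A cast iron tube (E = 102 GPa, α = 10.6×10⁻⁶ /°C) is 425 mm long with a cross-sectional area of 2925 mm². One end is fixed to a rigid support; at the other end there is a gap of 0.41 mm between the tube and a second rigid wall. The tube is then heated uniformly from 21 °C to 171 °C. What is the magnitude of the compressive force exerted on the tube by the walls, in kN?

Unrestrained expansion: δ_free = αΔT L = 10.6×10⁻⁶ × 150 × 425 = 0.6757 mm.
After closing the 0.41 mm clearance, 0.6757 − 0.41 = 0.2657 mm of expansion remains to be suppressed by the wall.
That suppressed elongation corresponds to σ = E·Δ/L = 102×10³ × 0.2657/425 = 63.78 MPa.
Force on the wall = σA = 63.78 × 2925 mm² = 186.6 kN.

P ≈ 187 kN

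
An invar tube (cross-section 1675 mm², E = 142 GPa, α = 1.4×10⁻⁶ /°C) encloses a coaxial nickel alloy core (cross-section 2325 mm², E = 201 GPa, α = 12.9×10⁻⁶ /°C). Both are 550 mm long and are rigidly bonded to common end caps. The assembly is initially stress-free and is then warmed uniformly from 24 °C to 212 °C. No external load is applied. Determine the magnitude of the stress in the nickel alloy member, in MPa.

σ ≈ 147 MPa (compressive)

Both members must finish at the same length. With the larger α, the nickel alloy tends to over-expand; the plates restrain it, putting the nickel alloy in compression and the invar in tension. With no external load the two internal forces are equal and opposite, magnitude P.
Setting the final lengths equal and cancelling L: (α₁ − α₂)ΔT = P/(A₁E₁) + P/(A₂E₂).
|α₁ − α₂|·ΔT = 11.5×10⁻⁶ × 188 = 0.002162.
1/(A₁E₁) + 1/(A₂E₂) = 1/(1675×142×10³) + 1/(2325×201×10³) = 6.344×10⁻⁹ N⁻¹.
P = 0.002162 / 6.344×10⁻⁹ = 340800 N = 340.8 kN.
σ_{nickel alloy} = P/A₂ = 340800/2325 = 146.6 MPa, compressive.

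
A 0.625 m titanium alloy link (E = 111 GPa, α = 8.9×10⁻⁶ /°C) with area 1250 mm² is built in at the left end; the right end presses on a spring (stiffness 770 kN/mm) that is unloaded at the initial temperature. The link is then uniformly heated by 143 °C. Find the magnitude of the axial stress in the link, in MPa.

The unrestrained thermal change is αΔT L = 8.9×10⁻⁶ × 143 × 625 = 0.7954 mm.
With a force P in the spring, the elastic change of the link is PL/(AE) and that of the spring is P/k; compatibility requires their sum to equal δ_free.
So P = δ_free / [L/(AE) + 1/k] = 0.7954 / [ 625/(1250×111×10³) + 1/(770×10³) ].
P = 0.7954 / 5.803×10⁻⁶ = 137100 N.
σ = P/A = 137100/1250 = 109.7 MPa.

σ ≈ 110 MPa (compressive)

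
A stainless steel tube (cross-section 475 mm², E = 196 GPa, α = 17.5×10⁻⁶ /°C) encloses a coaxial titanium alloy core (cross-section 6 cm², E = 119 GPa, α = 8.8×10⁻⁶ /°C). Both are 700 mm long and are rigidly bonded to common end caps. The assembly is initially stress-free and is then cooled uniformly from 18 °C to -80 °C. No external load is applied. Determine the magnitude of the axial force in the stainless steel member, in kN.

Equilibrium of a rigid end plate with no external load gives equal and opposite internal forces ±P in the two members. Since α_{stainless steel} > α_{titanium alloy}, cooling drives the stainless steel into tension and the titanium alloy into compression.
Compatibility of the two members (thermal + elastic change equal): (α₁ − α₂)ΔT = P·[1/(A₁E₁) + 1/(A₂E₂)].
|α₁ − α₂|·ΔT = 8.7×10⁻⁶ × 98 = 0.0008526.
1/(A₁E₁) + 1/(A₂E₂) = 1/(475×196×10³) + 1/(600×119×10³) = 2.475×10⁻⁸ N⁻¹.
P = 0.0008526 / 2.475×10⁻⁸ = 34450 N = 34.45 kN.

P ≈ 34.5 kN (tensile in the stainless steel)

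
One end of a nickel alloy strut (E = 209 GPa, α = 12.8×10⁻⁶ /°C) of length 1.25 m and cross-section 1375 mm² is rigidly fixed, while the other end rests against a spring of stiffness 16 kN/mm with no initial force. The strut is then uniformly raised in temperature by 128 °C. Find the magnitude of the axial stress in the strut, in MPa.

σ ≈ 22.3 MPa (compressive)

Free thermal expansion: δ_free = αΔT L = 12.8×10⁻⁶ × 128 × 1250 = 2.048 mm.
With a force P in the spring, the elastic change of the strut is PL/(AE) and that of the spring is P/k; compatibility requires their sum to equal δ_free.
So P = δ_free / [L/(AE) + 1/k] = 2.048 / [ 1250/(1375×209×10³) + 1/(16×10³) ].
P = 2.048 / 6.685×10⁻⁵ = 30640 N.
σ = P/A = 30640/1375 = 22.28 MPa.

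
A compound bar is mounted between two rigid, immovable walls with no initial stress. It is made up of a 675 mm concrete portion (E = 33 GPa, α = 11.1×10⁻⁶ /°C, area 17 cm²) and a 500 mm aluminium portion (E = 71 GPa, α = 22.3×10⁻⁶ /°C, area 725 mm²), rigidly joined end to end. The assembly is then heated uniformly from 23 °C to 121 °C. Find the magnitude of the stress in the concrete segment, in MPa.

Free thermal expansion of the whole bar: Σ αᵢΔT Lᵢ = 11.1×10⁻⁶×98×675 + 22.3×10⁻⁶×98×500 = 1.827 mm.
Since the ends are fixed, an axial force P builds up, equal in every segment, with P · Σ Lᵢ/(AᵢEᵢ) = δ_free.
Σ Lᵢ/(AᵢEᵢ) = 675/(1700×33×10³) + 500/(725×71×10³) = 2.175×10⁻⁵ mm/N.
Hence P = δ_free / Σ(L/AE) = 1.827/2.175×10⁻⁵ = 84.02 kN (compressive).
σ_{concrete} = P / A = 84020 / 1700 = 49.42 MPa.

σ ≈ 49.4 MPa (compressive)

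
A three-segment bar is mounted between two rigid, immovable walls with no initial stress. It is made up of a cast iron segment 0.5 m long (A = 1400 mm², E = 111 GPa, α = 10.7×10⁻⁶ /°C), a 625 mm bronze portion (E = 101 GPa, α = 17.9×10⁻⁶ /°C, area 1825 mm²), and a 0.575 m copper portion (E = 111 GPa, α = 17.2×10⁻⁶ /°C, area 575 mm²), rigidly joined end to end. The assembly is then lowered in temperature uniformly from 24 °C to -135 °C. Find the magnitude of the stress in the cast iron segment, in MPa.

Free thermal contraction of the whole bar: Σ αᵢΔT Lᵢ = 10.7×10⁻⁶×159×500 + 17.9×10⁻⁶×159×625 + 17.2×10⁻⁶×159×575 = 4.202 mm.
The rigid supports impose zero overall length change; the single axial force P common to all segments must satisfy P Σ Lᵢ/(AᵢEᵢ) = δ_free.
Σ Lᵢ/(AᵢEᵢ) = 500/(1400×111×10³) + 625/(1825×101×10³) + 575/(575×111×10³) = 1.562×10⁻⁵ mm/N.
P = 4.202 / 1.562×10⁻⁵ = 269100 N = 269.1 kN, tensile.
σ_{cast iron} = P / A = 269100 / 1400 = 192.2 MPa.

σ ≈ 192 MPa (tensile)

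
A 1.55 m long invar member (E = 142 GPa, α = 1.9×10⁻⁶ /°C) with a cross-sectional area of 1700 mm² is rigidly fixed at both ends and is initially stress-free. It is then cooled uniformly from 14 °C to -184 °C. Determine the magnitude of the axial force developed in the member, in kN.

With zero net strain, σ = E·αΔT = 142 GPa × 1.9×10⁻⁶ × 198 = 53.42 MPa.
Axial force P = σA = 53.42 × 1700 = 90810 N = 90.81 kN, tensile.

P ≈ 90.8 kN (tensile)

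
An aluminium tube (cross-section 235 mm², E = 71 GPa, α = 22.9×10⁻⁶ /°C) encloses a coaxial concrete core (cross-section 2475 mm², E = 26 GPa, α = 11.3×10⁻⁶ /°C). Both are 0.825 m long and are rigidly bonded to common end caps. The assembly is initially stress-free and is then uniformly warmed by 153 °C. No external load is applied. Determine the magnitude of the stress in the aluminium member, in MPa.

Equilibrium of a rigid end plate with no external load gives equal and opposite internal forces ±P in the two members. Since α_{aluminium} > α_{concrete}, heating drives the aluminium into compression and the concrete into tension.
Equating the net (thermal + elastic) strains gives |α₁ − α₂|·ΔT = P·[1/(A₁E₁) + 1/(A₂E₂)].
|α₁ − α₂|·ΔT = 11.6×10⁻⁶ × 153 = 0.001775.
1/(A₁E₁) + 1/(A₂E₂) = 1/(235×71×10³) + 1/(2475×26×10³) = 7.547×10⁻⁸ N⁻¹.
So P = 0.001775 / 7.547×10⁻⁸ = 23.52 kN.
σ_{aluminium} = P/A₁ = 23520/235 = 100.1 MPa, compressive.

σ ≈ 100 MPa (compressive)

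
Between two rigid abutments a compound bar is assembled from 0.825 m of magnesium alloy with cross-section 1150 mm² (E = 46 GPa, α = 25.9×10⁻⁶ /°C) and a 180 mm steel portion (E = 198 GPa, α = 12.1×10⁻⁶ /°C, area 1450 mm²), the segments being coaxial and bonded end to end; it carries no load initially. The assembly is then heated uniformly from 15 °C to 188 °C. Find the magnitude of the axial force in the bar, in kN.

P ≈ 251 kN (compressive)

If the supports were absent, the total length change would be Σ αᵢΔT Lᵢ = 25.9×10⁻⁶×173×825 + 12.1×10⁻⁶×173×180 = 4.073 mm.
The rigid supports impose zero overall length change; the single axial force P common to all segments must satisfy P Σ Lᵢ/(AᵢEᵢ) = δ_free.
The series flexibility is Σ Lᵢ/(AᵢEᵢ) = 825/(1150×46×10³) + 180/(1450×198×10³) = 1.622×10⁻⁵ mm/N.
So P = 4.073 / 1.622×10⁻⁵ = 251.1 kN, compressive.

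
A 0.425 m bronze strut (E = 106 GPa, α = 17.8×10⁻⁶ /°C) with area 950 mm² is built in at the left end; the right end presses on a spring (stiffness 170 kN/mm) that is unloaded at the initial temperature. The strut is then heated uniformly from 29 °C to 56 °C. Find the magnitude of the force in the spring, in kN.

The unrestrained thermal change is αΔT L = 17.8×10⁻⁶ × 27 × 425 = 0.2043 mm.
With a force P in the spring, the elastic change of the strut is PL/(AE) and that of the spring is P/k; compatibility requires their sum to equal δ_free.
So P = δ_free / [L/(AE) + 1/k] = 0.2043 / [ 425/(950×106×10³) + 1/(170×10³) ].
P = 0.2043 / 1.01×10⁻⁵ = 20220 N.

P ≈ 20.2 kN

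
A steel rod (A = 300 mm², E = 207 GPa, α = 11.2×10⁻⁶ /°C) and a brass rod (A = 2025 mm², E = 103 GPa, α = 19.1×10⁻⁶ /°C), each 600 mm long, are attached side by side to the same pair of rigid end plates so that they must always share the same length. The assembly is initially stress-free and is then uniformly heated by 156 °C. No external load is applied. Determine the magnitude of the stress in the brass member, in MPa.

σ ≈ 29.1 MPa (compressive)

Equilibrium of a rigid end plate with no external load gives equal and opposite internal forces ±P in the two members. Since α_{brass} > α_{steel}, heating drives the brass into compression and the steel into tension.
Compatibility of the two members (thermal + elastic change equal): (α₁ − α₂)ΔT = P·[1/(A₁E₁) + 1/(A₂E₂)].
|α₁ − α₂|·ΔT = 7.9×10⁻⁶ × 156 = 0.001232.
1/(A₁E₁) + 1/(A₂E₂) = 1/(300×207×10³) + 1/(2025×103×10³) = 2.09×10⁻⁸ N⁻¹.
So P = 0.001232 / 2.09×10⁻⁸ = 58.97 kN.
σ_{brass} = P/A₂ = 58970/2025 = 29.12 MPa, compressive.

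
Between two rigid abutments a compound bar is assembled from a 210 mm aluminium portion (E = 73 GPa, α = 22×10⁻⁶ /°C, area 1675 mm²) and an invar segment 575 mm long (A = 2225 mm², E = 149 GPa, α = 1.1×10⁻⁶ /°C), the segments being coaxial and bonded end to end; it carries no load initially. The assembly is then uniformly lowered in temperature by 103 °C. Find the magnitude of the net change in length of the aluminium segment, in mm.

Free thermal contraction of the whole bar: Σ αᵢΔT Lᵢ = 22×10⁻⁶×103×210 + 1.1×10⁻⁶×103×575 = 0.541 mm.
The walls prevent any net length change, so an axial force P (same in every segment) develops. Compatibility: P · Σ Lᵢ/(AᵢEᵢ) = δ_free.
Σ Lᵢ/(AᵢEᵢ) = 210/(1675×73×10³) + 575/(2225×149×10³) = 3.452×10⁻⁶ mm/N.
P = 0.541 / 3.452×10⁻⁶ = 156700 N = 156.7 kN, tensile.
For the aluminium segment, free thermal change = 22×10⁻⁶×103×210 = 0.4759 mm and elastic change from P = 156700×210/(1675×73×10³) = 0.2692 mm; these oppose, so the net change is 0.207 mm (segment shortens).

|ΔL| ≈ 0.207 mm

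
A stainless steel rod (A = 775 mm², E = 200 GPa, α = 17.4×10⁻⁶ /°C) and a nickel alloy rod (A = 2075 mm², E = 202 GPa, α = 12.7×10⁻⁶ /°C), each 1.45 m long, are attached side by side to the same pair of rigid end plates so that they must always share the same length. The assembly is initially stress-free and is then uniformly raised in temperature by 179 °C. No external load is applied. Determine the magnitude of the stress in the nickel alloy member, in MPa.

σ ≈ 45.9 MPa (tensile)

The stainless steel has the larger α, so on heating it would change length more than the nickel alloy if both were free. The rigid plates force a common final length, so the stainless steel is put into compression and the nickel alloy into tension, with equal and opposite forces P (no external load).
Compatibility of the two members (thermal + elastic change equal): (α₁ − α₂)ΔT = P·[1/(A₁E₁) + 1/(A₂E₂)].
|α₁ − α₂|·ΔT = 4.7×10⁻⁶ × 179 = 0.0008413.
1/(A₁E₁) + 1/(A₂E₂) = 1/(775×200×10³) + 1/(2075×202×10³) = 8.837×10⁻⁹ N⁻¹.
P = 0.0008413 / 8.837×10⁻⁹ = 95200 N = 95.2 kN.
σ_{nickel alloy} = P/A₂ = 95200/2075 = 45.88 MPa, tensile.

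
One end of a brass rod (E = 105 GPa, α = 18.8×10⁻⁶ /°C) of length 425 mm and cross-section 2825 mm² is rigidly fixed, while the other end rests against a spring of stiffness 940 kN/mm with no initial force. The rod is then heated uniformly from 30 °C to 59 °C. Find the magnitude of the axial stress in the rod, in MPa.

The unrestrained thermal change is αΔT L = 18.8×10⁻⁶ × 29 × 425 = 0.2317 mm.
Let P be the compressive force at the spring. The rod shortens elastically by PL/(AE) and the spring compresses by P/k; together these equal δ_free.
So P = δ_free / [L/(AE) + 1/k] = 0.2317 / [ 425/(2825×105×10³) + 1/(940×10³) ].
P = 0.2317 / 2.497×10⁻⁶ = 92810 N.
σ = P/A = 92810/2825 = 32.85 MPa.

σ ≈ 32.9 MPa (compressive)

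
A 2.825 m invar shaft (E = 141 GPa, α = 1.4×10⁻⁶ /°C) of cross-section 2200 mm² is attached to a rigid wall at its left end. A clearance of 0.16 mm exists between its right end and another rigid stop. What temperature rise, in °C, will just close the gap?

The gap closes when αΔT L = 0.16 mm, since the shaft is still unstressed at that instant.
ΔT = 0.16 / (1.4×10⁻⁶ × 2825) = 40.46 °C.

ΔT ≈ 40.5 °C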